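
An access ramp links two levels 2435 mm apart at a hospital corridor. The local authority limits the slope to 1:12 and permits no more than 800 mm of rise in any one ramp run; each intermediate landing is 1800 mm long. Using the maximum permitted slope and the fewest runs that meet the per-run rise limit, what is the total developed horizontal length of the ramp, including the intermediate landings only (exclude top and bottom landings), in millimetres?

34620 mm

At most 800 each: 2435/800 = 3.04, giving 4 ramp runs. That means 3 intermediate landings.
Horizontal run for 2435 mm of rise at 1:12 is 2435 × 12 = 29220 mm.
Intermediate landings: 3 × 1800 = 5400 mm.
Total developed length = 29220 + 5400 = 34620 mm.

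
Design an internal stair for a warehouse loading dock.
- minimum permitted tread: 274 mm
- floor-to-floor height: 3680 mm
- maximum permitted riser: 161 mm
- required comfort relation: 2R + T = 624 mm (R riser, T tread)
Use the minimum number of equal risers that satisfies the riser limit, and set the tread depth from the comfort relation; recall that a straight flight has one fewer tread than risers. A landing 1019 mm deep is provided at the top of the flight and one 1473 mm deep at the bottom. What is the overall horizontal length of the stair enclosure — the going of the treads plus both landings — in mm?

At most 161 each: 3680/161 = 22.86, giving 23 risers.
Riser R = 3680 / 23 = 160 mm, within the 161 mm limit.
Tread T = 624 − 2 × 160 = 304 mm (≥ 274 mm).
Treads = 23 − 1 = 22; going = 22 × 304 = 6688 mm.
Add landings: 6688 + 1019 + 1473 = 9180 mm.

9180 mm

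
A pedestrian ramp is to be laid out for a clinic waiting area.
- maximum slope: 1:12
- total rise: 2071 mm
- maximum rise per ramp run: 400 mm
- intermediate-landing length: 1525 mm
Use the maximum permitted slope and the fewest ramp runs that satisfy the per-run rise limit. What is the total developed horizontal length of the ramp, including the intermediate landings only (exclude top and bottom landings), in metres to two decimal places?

2071 / 400 = 5.18, so 6 ramp runs are needed. That means 5 intermediate landings.
Ramp run (horizontal) at 1:12: 2071 × 12 = 24852 mm.
5 intermediate landings contribute 5 × 1525 = 7625 mm.
Developed length = 24852 + 7625 = 32477 mm.
= 32.48 m.

32.48 m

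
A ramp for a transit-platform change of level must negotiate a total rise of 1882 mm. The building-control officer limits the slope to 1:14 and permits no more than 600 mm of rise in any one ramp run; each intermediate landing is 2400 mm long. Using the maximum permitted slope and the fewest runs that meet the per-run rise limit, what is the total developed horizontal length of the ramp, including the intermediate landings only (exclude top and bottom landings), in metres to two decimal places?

33.55 m

At most 600 each: 1882/600 = 3.14, giving 4 ramp runs. That means 3 intermediate landings.
Horizontal run for 1882 mm of rise at 1:14 is 1882 × 14 = 26348 mm.
3 intermediate landings contribute 3 × 2400 = 7200 mm.
Total developed length = 26348 + 7200 = 33548 mm.
= 33.55 m.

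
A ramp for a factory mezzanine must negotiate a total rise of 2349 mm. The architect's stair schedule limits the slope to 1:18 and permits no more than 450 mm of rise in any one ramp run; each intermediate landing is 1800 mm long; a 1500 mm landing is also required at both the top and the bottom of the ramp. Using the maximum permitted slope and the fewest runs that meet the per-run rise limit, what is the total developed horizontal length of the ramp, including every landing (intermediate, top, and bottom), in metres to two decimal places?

2349 / 450 = 5.22, so 6 ramp runs are needed. That means 5 intermediate landings.
Ramp run (horizontal) at 1:18: 2349 × 18 = 42282 mm.
5 intermediate landings contribute 5 × 1800 = 9000 mm.
Top and bottom landings: 2 × 1500 = 3000 mm.
Total = 42282 + 9000 + 3000 = 54282 mm.
= 54.28 m.

54.28 m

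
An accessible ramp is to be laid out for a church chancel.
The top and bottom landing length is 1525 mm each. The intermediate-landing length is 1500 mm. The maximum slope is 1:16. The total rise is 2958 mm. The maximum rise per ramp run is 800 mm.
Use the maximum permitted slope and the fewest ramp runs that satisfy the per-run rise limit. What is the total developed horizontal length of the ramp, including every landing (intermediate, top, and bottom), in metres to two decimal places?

2958 / 800 = 3.697 → round up to 4 ramp runs. That means 3 intermediate landings.
Ramp run (horizontal) at 1:16: 2958 × 16 = 47328 mm.
3 intermediate landings contribute 3 × 1500 = 4500 mm.
Top and bottom landings: 2 × 1525 = 3050 mm.
Total = 47328 + 4500 + 3050 = 54878 mm.
= 54.88 m.

54.88 m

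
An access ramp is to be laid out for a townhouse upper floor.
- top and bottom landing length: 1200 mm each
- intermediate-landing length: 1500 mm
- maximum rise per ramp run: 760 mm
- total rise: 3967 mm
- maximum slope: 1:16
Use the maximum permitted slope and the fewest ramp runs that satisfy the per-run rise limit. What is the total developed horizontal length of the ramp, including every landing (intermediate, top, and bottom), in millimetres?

3967 / 760 = 5.220 → round up to 6 ramp runs. That means 5 intermediate landings.
Ramp run (horizontal) at 1:16: 3967 × 16 = 63472 mm.
5 intermediate landings contribute 5 × 1500 = 7500 mm.
Top and bottom landings: 2 × 1200 = 2400 mm.
Total = 63472 + 7500 + 2400 = 73372 mm.

73372 mm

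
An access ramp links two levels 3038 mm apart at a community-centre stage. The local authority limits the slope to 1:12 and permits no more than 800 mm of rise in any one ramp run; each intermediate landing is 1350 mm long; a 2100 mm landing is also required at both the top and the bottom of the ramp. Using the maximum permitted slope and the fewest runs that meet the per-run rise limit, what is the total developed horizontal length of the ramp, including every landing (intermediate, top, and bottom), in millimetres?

44706 mm

3038 / 800 = 3.797 → round up to 4 ramp runs. That means 3 intermediate landings.
Ramp run (horizontal) at 1:12: 3038 × 12 = 36456 mm.
Intermediate landings: 3 × 1350 = 4050 mm.
Top and bottom landings: 2 × 2100 = 4200 mm.
Total = 36456 + 4050 + 4200 = 44706 mm.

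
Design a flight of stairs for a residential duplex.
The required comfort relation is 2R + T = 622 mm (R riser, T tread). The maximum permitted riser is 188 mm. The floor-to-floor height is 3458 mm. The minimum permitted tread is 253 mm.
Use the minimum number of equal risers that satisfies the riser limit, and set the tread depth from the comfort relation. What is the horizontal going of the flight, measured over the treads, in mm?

4644 mm

⌈3458/188⌉ = 19 risers.
Each riser is 3458/19 = 182 mm (≤ 188 mm).
Tread T = 622 − 2 × 182 = 258 mm (≥ 253 mm).
Treads = 19 − 1 = 18; going = 18 × 258 = 4644 mm.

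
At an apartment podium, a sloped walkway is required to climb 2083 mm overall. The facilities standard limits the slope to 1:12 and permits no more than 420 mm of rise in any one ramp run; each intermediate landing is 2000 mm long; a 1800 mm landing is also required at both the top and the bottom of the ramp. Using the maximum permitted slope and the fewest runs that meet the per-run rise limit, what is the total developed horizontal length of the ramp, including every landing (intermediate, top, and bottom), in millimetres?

⌈2083/420⌉ = 5 ramp runs. That means 4 intermediate landings.
Horizontal run for 2083 mm of rise at 1:12 is 2083 × 12 = 24996 mm.
4 intermediate landings contribute 4 × 2000 = 8000 mm.
Top and bottom landings: 2 × 1800 = 3600 mm.
Total = 24996 + 8000 + 3600 = 36596 mm.

36596 mm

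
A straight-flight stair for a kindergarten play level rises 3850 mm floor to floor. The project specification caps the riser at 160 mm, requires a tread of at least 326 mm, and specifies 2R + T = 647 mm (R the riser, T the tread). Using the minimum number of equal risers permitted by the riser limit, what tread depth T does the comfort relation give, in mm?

339 mm

3850 / 160 = 24.062 → round up to 25 risers.
Each riser is 3850/25 = 154 mm (≤ 160 mm).
Tread T = 647 − 2 × 154 = 339 mm (≥ 326 mm).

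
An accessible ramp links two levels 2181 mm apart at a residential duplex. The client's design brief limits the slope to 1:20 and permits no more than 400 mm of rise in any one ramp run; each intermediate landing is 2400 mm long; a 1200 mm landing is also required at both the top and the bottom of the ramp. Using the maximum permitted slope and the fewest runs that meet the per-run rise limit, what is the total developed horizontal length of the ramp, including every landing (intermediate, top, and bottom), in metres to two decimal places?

58.02 m

At most 400 each: 2181/400 = 5.45, giving 6 ramp runs. That means 5 intermediate landings.
Ramp run (horizontal) at 1:20: 2181 × 20 = 43620 mm.
5 intermediate landings contribute 5 × 2400 = 12000 mm.
Top and bottom landings: 2 × 1200 = 2400 mm.
Total = 43620 + 12000 + 2400 = 58020 mm.
= 58.02 m.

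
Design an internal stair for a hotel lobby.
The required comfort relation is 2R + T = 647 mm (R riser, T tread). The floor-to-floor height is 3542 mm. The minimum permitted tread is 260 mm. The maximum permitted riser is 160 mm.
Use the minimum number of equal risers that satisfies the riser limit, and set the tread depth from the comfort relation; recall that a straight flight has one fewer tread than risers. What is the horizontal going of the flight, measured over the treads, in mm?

3542 / 160 = 22.14, so 23 risers are needed.
R = 3542 ÷ 23 = 154 mm.
From 2R + T = 647: T = 647 − 308 = 339 mm.
23 risers give 22 treads; going = 22 × 339 = 7458 mm.

7458 mm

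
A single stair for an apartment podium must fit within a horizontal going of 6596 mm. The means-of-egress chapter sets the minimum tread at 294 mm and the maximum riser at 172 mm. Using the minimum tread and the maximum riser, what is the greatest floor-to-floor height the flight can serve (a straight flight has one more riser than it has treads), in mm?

3956 mm

6596 / 294 = 22.44, so 22 treads fit.
Risers = treads + 1 = 23.
Maximum height = 23 × 172 = 3956 mm.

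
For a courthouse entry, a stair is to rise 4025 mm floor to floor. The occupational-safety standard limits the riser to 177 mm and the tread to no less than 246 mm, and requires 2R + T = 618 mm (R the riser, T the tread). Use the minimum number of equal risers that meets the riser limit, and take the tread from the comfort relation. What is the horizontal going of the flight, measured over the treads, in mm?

4025 / 177 = 22.740 → round up to 23 risers.
R = 4025 ÷ 23 = 175 mm.
T = 618 − 2·175 = 268 mm, which satisfies the 246 mm minimum.
Going = (23 − 1) × 268 = 5896 mm.

5896 mm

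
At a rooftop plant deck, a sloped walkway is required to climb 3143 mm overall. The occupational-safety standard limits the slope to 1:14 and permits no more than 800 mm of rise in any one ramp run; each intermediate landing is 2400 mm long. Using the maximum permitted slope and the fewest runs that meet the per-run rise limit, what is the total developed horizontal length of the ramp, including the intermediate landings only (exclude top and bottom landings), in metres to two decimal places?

3143 / 800 = 3.93, so 4 ramp runs are needed. That means 3 intermediate landings.
Ramp run (horizontal) at 1:14: 3143 × 14 = 44002 mm.
3 intermediate landings contribute 3 × 2400 = 7200 mm.
Developed length = 44002 + 7200 = 51202 mm.
= 51.20 m.

51.20 m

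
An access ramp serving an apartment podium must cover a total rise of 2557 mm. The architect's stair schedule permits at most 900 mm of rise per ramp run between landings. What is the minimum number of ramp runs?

2557 / 900 = 2.841 → round up to 3 ramp runs.

3 runs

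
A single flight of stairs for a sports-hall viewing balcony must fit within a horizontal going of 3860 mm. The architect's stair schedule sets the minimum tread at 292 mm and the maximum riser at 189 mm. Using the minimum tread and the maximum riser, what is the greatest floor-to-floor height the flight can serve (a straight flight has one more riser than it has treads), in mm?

2646 mm

3860 / 292 = 13.22, so 13 treads fit.
Risers = treads + 1 = 14.
Maximum height = 14 × 189 = 2646 mm.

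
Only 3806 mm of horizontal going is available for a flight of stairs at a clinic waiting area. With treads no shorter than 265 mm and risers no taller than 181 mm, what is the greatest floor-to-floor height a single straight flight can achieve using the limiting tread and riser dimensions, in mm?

2715 mm

3806 / 265 = 14.36, so 14 treads fit.
Risers = treads + 1 = 15.
Maximum height = 15 × 181 = 2715 mm.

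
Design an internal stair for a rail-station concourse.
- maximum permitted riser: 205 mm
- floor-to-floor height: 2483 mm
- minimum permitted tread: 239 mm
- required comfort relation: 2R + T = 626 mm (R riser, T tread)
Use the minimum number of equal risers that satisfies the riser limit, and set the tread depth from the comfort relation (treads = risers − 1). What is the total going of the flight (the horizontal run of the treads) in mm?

At most 205 each: 2483/205 = 12.11, giving 13 risers.
Riser R = 2483 / 13 = 191 mm, within the 205 mm limit.
From 2R + T = 626: T = 626 − 382 = 244 mm.
13 risers give 12 treads; going = 12 × 244 = 2928 mm.

2928 mm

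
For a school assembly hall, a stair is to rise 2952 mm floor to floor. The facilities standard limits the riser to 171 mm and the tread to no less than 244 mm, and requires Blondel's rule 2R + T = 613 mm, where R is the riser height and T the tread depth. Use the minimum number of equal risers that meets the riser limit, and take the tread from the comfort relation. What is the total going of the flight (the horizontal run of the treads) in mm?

4845 mm

⌈2952/171⌉ = 18 risers.
R = 2952 ÷ 18 = 164 mm.
Tread T = 613 − 2 × 164 = 285 mm (≥ 244 mm).
18 risers give 17 treads; going = 17 × 285 = 4845 mm.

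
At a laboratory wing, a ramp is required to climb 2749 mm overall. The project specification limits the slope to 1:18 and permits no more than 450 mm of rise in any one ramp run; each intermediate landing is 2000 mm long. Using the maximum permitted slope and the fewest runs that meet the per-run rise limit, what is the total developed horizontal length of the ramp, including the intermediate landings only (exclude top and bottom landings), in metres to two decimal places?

61.48 m

2749 / 450 = 6.11, so 7 ramp runs are needed. That means 6 intermediate landings.
Horizontal run for 2749 mm of rise at 1:18 is 2749 × 18 = 49482 mm.
Intermediate landings: 6 × 2000 = 12000 mm.
Total developed length = 49482 + 12000 = 61482 mm.
= 61.48 m.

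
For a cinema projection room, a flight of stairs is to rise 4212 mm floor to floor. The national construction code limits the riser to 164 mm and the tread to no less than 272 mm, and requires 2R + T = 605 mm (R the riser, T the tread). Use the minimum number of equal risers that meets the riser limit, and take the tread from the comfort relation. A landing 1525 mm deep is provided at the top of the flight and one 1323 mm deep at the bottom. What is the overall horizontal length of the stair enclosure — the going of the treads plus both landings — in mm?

At most 164 each: 4212/164 = 25.68, giving 26 risers.
R = 4212 ÷ 26 = 162 mm.
T = 605 − 2·162 = 281 mm, which satisfies the 272 mm minimum.
26 risers give 25 treads; going = 25 × 281 = 7025 mm.
Add landings: 7025 + 1525 + 1323 = 9873 mm.

9873 mm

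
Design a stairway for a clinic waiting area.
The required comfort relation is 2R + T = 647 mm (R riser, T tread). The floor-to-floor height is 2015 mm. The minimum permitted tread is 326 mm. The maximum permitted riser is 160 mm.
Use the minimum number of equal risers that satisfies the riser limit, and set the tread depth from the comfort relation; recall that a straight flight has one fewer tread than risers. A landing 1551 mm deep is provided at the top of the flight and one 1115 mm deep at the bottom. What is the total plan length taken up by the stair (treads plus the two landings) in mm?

6710 mm

At most 160 each: 2015/160 = 12.59, giving 13 risers.
Each riser is 2015/13 = 155 mm (≤ 160 mm).
T = 647 − 2·155 = 337 mm, which satisfies the 326 mm minimum.
Going = (13 − 1) × 337 = 4044 mm.
Add landings: 4044 + 1551 + 1115 = 6710 mm.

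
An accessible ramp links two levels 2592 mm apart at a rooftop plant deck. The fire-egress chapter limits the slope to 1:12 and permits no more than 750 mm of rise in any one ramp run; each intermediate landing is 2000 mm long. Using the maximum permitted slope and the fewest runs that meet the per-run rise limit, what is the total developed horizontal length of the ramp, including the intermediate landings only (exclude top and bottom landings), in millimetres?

2592 / 750 = 3.456 → round up to 4 ramp runs. That means 3 intermediate landings.
Ramp run (horizontal) at 1:12: 2592 × 12 = 31104 mm.
3 intermediate landings contribute 3 × 2000 = 6000 mm.
Total developed length = 31104 + 6000 = 37104 mm.

37104 mm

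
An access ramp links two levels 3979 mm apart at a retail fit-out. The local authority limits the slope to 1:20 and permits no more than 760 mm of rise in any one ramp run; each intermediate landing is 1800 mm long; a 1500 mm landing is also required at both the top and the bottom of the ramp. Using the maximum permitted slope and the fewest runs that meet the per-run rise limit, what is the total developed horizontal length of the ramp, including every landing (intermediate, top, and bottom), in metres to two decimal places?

3979 / 760 = 5.24, so 6 ramp runs are needed. That means 5 intermediate landings.
Ramp run (horizontal) at 1:20: 3979 × 20 = 79580 mm.
Intermediate landings: 5 × 1800 = 9000 mm.
Top and bottom landings: 2 × 1500 = 3000 mm.
Total = 79580 + 9000 + 3000 = 91580 mm.
= 91.58 m.

91.58 m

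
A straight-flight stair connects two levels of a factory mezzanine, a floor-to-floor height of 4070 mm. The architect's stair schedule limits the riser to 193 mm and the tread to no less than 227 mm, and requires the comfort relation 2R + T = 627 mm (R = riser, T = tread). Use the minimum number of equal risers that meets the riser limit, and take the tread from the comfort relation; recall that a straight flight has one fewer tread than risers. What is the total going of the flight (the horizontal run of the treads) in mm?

5397 mm

4070 / 193 = 21.088 → round up to 22 risers.
Riser R = 4070 / 22 = 185 mm, within the 193 mm limit.
Tread T = 627 − 2 × 185 = 257 mm (≥ 227 mm).
Going = (22 − 1) × 257 = 5397 mm.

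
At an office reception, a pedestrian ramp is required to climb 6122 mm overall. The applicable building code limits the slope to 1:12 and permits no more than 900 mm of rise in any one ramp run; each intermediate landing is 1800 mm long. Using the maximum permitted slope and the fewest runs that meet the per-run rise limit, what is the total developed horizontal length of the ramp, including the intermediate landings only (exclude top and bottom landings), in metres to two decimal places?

6122 / 900 = 6.802 → round up to 7 ramp runs. That means 6 intermediate landings.
Ramp run (horizontal) at 1:12: 6122 × 12 = 73464 mm.
Intermediate landings: 6 × 1800 = 10800 mm.
Total developed length = 73464 + 10800 = 84264 mm.
= 84.26 m.

84.26 m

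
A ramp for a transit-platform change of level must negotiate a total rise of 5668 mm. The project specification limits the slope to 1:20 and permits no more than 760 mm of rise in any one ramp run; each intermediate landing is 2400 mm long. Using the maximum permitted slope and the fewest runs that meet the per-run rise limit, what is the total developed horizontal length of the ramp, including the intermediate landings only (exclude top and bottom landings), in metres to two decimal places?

130.16 m

At most 760 each: 5668/760 = 7.46, giving 8 ramp runs. That means 7 intermediate landings.
Horizontal run for 5668 mm of rise at 1:20 is 5668 × 20 = 113360 mm.
7 intermediate landings contribute 7 × 2400 = 16800 mm.
Total developed length = 113360 + 16800 = 130160 mm.
= 130.16 m.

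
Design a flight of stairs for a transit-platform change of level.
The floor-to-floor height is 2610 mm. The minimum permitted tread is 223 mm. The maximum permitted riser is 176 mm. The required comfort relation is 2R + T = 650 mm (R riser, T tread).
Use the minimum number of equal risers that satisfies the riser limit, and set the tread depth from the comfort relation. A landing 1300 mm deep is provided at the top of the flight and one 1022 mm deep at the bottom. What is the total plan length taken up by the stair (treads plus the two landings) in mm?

⌈2610/176⌉ = 15 risers.
Riser R = 2610 / 15 = 174 mm, within the 176 mm limit.
T = 650 − 2·174 = 302 mm, which satisfies the 223 mm minimum.
15 risers give 14 treads; going = 14 × 302 = 4228 mm.
Enclosure = 4228 + 1300 + 1022 = 6550 mm.

6550 mm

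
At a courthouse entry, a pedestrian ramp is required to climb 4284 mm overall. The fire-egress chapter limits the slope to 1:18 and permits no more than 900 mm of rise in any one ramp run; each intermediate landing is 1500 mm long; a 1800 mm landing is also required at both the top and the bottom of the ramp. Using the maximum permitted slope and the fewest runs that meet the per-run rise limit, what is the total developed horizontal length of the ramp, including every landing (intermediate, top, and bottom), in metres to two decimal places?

86.71 m

4284 / 900 = 4.760 → round up to 5 ramp runs. That means 4 intermediate landings.
Horizontal run for 4284 mm of rise at 1:18 is 4284 × 18 = 77112 mm.
Intermediate landings: 4 × 1500 = 6000 mm.
Top and bottom landings: 2 × 1800 = 3600 mm.
Total = 77112 + 6000 + 3600 = 86712 mm.
= 86.71 m.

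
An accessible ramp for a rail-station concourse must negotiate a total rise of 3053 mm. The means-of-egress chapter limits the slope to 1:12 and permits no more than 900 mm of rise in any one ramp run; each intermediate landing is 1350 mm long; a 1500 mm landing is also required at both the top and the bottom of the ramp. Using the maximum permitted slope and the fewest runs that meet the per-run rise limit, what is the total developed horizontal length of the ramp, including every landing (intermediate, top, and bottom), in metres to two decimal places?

43.69 m

3053 / 900 = 3.39, so 4 ramp runs are needed. That means 3 intermediate landings.
Ramp run (horizontal) at 1:12: 3053 × 12 = 36636 mm.
3 intermediate landings contribute 3 × 1350 = 4050 mm.
Top and bottom landings: 2 × 1500 = 3000 mm.
Total = 36636 + 4050 + 3000 = 43686 mm.
= 43.69 m.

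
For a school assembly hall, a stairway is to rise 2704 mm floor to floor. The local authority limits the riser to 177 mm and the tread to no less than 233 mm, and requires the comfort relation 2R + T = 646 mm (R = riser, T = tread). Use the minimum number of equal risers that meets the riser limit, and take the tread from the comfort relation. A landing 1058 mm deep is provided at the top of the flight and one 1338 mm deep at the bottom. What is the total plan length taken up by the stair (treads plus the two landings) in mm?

2704 / 177 = 15.277 → round up to 16 risers.
Riser R = 2704 / 16 = 169 mm, within the 177 mm limit.
From 2R + T = 646: T = 646 − 338 = 308 mm.
Going = (16 − 1) × 308 = 4620 mm.
Add landings: 4620 + 1058 + 1338 = 7016 mm.

7016 mm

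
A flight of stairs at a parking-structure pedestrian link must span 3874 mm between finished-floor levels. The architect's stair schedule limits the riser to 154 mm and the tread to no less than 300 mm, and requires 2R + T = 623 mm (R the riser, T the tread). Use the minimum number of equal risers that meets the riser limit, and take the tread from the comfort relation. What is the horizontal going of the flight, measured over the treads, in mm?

8125 mm

⌈3874/154⌉ = 26 risers.
Riser R = 3874 / 26 = 149 mm, within the 154 mm limit.
From 2R + T = 623: T = 623 − 298 = 325 mm.
26 risers give 25 treads; going = 25 × 325 = 8125 mm.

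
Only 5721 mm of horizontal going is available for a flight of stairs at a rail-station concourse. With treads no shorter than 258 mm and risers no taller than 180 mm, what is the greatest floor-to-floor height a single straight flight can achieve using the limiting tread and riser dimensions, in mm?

5721 / 258 = 22.17, so 22 treads fit.
Risers = treads + 1 = 23.
Maximum height = 23 × 180 = 4140 mm.

4140 mm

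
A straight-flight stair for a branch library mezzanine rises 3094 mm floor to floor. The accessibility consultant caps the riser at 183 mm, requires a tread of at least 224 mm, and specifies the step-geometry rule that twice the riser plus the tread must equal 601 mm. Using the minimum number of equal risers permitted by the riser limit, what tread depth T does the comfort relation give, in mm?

At most 183 each: 3094/183 = 16.91, giving 17 risers.
R = 3094 ÷ 17 = 182 mm.
From 2R + T = 601: T = 601 − 364 = 237 mm.

237 mm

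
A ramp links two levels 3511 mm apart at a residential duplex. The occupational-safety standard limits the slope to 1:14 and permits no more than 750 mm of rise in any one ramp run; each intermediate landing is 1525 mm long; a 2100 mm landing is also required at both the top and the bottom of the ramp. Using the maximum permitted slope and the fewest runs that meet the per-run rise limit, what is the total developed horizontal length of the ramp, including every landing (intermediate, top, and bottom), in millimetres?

59454 mm

⌈3511/750⌉ = 5 ramp runs. That means 4 intermediate landings.
Ramp run (horizontal) at 1:14: 3511 × 14 = 49154 mm.
4 intermediate landings contribute 4 × 1525 = 6100 mm.
Top and bottom landings: 2 × 2100 = 4200 mm.
Total = 49154 + 6100 + 4200 = 59454 mm.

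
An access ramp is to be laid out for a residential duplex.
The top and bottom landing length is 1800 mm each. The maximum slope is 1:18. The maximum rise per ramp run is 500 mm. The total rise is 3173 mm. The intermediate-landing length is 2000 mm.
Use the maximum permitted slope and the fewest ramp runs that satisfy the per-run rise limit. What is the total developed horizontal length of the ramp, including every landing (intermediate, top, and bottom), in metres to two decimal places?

72.71 m

At most 500 each: 3173/500 = 6.35, giving 7 ramp runs. That means 6 intermediate landings.
Horizontal run for 3173 mm of rise at 1:18 is 3173 × 18 = 57114 mm.
Intermediate landings: 6 × 2000 = 12000 mm.
Top and bottom landings: 2 × 1800 = 3600 mm.
Total = 57114 + 12000 + 3600 = 72714 mm.
= 72.71 m.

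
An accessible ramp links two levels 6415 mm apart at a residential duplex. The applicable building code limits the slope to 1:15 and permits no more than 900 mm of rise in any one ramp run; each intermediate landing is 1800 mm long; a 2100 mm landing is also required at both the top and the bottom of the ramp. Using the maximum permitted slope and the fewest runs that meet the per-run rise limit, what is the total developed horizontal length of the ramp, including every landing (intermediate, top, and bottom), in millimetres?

6415 / 900 = 7.13, so 8 ramp runs are needed. That means 7 intermediate landings.
Horizontal run for 6415 mm of rise at 1:15 is 6415 × 15 = 96225 mm.
Intermediate landings: 7 × 1800 = 12600 mm.
Top and bottom landings: 2 × 2100 = 4200 mm.
Total = 96225 + 12600 + 4200 = 113025 mm.

113025 mm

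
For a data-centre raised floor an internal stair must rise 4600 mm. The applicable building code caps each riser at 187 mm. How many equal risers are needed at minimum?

At most 187 each: 4600/187 = 24.60, giving 25 risers.

25 risers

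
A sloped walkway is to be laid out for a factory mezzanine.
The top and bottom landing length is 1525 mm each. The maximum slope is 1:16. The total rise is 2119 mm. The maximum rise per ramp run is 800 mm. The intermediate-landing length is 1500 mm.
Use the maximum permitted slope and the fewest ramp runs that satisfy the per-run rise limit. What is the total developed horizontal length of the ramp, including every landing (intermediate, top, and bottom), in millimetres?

At most 800 each: 2119/800 = 2.65, giving 3 ramp runs. That means 2 intermediate landings.
Horizontal run for 2119 mm of rise at 1:16 is 2119 × 16 = 33904 mm.
2 intermediate landings contribute 2 × 1500 = 3000 mm.
Top and bottom landings: 2 × 1525 = 3050 mm.
Total = 33904 + 3000 + 3050 = 39954 mm.

39954 mm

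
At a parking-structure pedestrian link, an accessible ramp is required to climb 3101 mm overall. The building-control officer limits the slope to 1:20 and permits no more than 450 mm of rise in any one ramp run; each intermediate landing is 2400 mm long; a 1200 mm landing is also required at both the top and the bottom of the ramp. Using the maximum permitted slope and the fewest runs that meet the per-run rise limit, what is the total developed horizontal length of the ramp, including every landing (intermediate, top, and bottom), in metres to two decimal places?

78.82 m

3101 / 450 = 6.89, so 7 ramp runs are needed. That means 6 intermediate landings.
Horizontal run for 3101 mm of rise at 1:20 is 3101 × 20 = 62020 mm.
6 intermediate landings contribute 6 × 2400 = 14400 mm.
Top and bottom landings: 2 × 1200 = 2400 mm.
Total = 62020 + 14400 + 2400 = 78820 mm.
= 78.82 m.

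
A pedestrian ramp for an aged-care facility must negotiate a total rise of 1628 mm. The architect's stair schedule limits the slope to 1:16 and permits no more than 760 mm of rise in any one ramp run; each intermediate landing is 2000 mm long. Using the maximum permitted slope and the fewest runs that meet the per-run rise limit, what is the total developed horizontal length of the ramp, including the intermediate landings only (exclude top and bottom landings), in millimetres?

⌈1628/760⌉ = 3 ramp runs. That means 2 intermediate landings.
Ramp run (horizontal) at 1:16: 1628 × 16 = 26048 mm.
2 intermediate landings contribute 2 × 2000 = 4000 mm.
Developed length = 26048 + 4000 = 30048 mm.

30048 mm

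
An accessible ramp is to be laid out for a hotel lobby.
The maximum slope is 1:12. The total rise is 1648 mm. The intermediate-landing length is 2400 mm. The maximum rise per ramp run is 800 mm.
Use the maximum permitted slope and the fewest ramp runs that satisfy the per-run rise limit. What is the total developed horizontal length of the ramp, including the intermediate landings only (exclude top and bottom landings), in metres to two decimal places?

24.58 m

At most 800 each: 1648/800 = 2.06, giving 3 ramp runs. That means 2 intermediate landings.
Horizontal run for 1648 mm of rise at 1:12 is 1648 × 12 = 19776 mm.
2 intermediate landings contribute 2 × 2400 = 4800 mm.
Developed length = 19776 + 4800 = 24576 mm.
= 24.58 m.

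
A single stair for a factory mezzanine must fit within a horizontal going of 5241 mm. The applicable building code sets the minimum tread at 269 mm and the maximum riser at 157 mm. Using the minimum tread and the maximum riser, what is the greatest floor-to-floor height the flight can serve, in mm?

5241 / 269 = 19.48, so 19 treads fit.
Risers = treads + 1 = 20.
Maximum height = 20 × 157 = 3140 mm.

3140 mm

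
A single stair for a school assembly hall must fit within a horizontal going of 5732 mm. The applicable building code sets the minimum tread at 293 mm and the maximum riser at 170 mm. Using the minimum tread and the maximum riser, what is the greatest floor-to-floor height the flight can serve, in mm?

Treads that fit: ⌊5732 / 293⌋ = 19.
Risers = treads + 1 = 20.
Maximum height = 20 × 170 = 3400 mm.

3400 mm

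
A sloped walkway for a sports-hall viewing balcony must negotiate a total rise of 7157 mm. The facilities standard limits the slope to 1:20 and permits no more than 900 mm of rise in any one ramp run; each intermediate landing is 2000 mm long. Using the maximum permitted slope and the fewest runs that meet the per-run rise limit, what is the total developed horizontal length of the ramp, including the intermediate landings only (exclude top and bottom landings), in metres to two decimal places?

157.14 m

7157 / 900 = 7.952 → round up to 8 ramp runs. That means 7 intermediate landings.
Horizontal run for 7157 mm of rise at 1:20 is 7157 × 20 = 143140 mm.
Intermediate landings: 7 × 2000 = 14000 mm.
Total developed length = 143140 + 14000 = 157140 mm.
= 157.14 m.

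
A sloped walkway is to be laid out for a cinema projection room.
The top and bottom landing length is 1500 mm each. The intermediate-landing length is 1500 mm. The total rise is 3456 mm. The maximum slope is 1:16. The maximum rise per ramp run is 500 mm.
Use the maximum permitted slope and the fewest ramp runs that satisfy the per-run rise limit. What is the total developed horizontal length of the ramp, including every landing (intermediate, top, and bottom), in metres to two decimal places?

3456 / 500 = 6.912 → round up to 7 ramp runs. That means 6 intermediate landings.
Ramp run (horizontal) at 1:16: 3456 × 16 = 55296 mm.
6 intermediate landings contribute 6 × 1500 = 9000 mm.
Top and bottom landings: 2 × 1500 = 3000 mm.
Total = 55296 + 9000 + 3000 = 67296 mm.
= 67.30 m.

67.30 m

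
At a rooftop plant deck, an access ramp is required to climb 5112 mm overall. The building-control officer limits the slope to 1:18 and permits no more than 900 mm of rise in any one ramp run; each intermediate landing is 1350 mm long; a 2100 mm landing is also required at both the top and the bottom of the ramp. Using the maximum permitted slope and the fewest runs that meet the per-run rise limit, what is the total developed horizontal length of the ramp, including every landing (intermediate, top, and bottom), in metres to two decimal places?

⌈5112/900⌉ = 6 ramp runs. That means 5 intermediate landings.
Ramp run (horizontal) at 1:18: 5112 × 18 = 92016 mm.
5 intermediate landings contribute 5 × 1350 = 6750 mm.
Top and bottom landings: 2 × 2100 = 4200 mm.
Total = 92016 + 6750 + 4200 = 102966 mm.
= 102.97 m.

102.97 m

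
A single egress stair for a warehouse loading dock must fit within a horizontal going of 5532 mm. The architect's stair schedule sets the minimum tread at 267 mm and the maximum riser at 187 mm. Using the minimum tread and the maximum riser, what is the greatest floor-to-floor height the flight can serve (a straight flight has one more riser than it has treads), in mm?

5532 / 267 = 20.72, so 20 treads fit.
Risers = treads + 1 = 21.
Maximum height = 21 × 187 = 3927 mm.

3927 mm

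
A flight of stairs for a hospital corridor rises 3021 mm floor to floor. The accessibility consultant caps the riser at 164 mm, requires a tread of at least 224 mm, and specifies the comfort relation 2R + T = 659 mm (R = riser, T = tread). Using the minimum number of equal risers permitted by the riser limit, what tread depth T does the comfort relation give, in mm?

⌈3021/164⌉ = 19 risers.
Riser R = 3021 / 19 = 159 mm, within the 164 mm limit.
From 2R + T = 659: T = 659 − 318 = 341 mm.

341 mm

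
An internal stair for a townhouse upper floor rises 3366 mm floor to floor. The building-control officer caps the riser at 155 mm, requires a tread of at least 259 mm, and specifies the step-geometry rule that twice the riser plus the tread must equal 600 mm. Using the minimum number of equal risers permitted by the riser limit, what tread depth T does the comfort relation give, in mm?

⌈3366/155⌉ = 22 risers.
Riser R = 3366 / 22 = 153 mm, within the 155 mm limit.
From 2R + T = 600: T = 600 − 306 = 294 mm.

294 mm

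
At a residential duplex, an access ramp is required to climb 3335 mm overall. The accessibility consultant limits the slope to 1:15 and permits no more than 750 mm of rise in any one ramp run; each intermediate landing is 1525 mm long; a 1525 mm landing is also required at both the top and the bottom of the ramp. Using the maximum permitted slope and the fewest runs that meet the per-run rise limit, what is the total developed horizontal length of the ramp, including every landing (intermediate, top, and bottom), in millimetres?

⌈3335/750⌉ = 5 ramp runs. That means 4 intermediate landings.
Horizontal run for 3335 mm of rise at 1:15 is 3335 × 15 = 50025 mm.
4 intermediate landings contribute 4 × 1525 = 6100 mm.
Top and bottom landings: 2 × 1525 = 3050 mm.
Total = 50025 + 6100 + 3050 = 59175 mm.

59175 mm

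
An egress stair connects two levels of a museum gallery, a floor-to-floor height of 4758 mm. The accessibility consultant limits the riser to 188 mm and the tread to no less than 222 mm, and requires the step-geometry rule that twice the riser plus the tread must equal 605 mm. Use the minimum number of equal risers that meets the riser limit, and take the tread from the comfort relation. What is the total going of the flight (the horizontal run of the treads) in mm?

4758 / 188 = 25.31, so 26 risers are needed.
R = 4758 ÷ 26 = 183 mm.
From 2R + T = 605: T = 605 − 366 = 239 mm.
Treads = 26 − 1 = 25; going = 25 × 239 = 5975 mm.

5975 mm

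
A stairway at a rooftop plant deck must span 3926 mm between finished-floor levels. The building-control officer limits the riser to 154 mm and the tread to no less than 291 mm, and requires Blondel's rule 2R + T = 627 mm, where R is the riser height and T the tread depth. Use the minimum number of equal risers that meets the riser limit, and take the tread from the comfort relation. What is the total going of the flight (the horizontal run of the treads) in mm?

8125 mm

At most 154 each: 3926/154 = 25.49, giving 26 risers.
R = 3926 ÷ 26 = 151 mm.
Tread T = 627 − 2 × 151 = 325 mm (≥ 291 mm).
Treads = 26 − 1 = 25; going = 25 × 325 = 8125 mm.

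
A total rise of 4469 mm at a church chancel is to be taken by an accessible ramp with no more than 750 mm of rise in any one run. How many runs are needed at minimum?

4469 / 750 = 5.959 → round up to 6 ramp runs.

6 runs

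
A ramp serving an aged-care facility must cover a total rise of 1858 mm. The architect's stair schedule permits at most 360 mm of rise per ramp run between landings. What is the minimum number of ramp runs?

⌈1858/360⌉ = 6 ramp runs.

6 runs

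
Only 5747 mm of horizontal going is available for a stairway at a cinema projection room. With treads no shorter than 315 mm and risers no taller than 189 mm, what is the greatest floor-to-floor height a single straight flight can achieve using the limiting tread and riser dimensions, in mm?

Treads that fit: ⌊5747 / 315⌋ = 18.
Risers = treads + 1 = 19.
Maximum height = 19 × 189 = 3591 mm.

3591 mm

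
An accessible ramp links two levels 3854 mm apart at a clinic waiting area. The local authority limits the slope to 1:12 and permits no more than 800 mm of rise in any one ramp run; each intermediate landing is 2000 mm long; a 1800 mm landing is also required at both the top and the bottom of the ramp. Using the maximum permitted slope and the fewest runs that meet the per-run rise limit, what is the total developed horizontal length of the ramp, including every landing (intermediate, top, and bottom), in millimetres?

At most 800 each: 3854/800 = 4.82, giving 5 ramp runs. That means 4 intermediate landings.
Horizontal run for 3854 mm of rise at 1:12 is 3854 × 12 = 46248 mm.
Intermediate landings: 4 × 2000 = 8000 mm.
Top and bottom landings: 2 × 1800 = 3600 mm.
Total = 46248 + 8000 + 3600 = 57848 mm.

57848 mm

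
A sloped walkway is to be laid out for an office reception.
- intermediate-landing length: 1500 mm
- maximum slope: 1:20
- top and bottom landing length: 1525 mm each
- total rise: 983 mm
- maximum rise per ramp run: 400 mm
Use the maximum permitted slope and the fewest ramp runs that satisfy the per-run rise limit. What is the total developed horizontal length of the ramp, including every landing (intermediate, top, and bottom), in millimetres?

25710 mm

At most 400 each: 983/400 = 2.46, giving 3 ramp runs. That means 2 intermediate landings.
Horizontal run for 983 mm of rise at 1:20 is 983 × 20 = 19660 mm.
Intermediate landings: 2 × 1500 = 3000 mm.
Top and bottom landings: 2 × 1525 = 3050 mm.
Total = 19660 + 3000 + 3050 = 25710 mm.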